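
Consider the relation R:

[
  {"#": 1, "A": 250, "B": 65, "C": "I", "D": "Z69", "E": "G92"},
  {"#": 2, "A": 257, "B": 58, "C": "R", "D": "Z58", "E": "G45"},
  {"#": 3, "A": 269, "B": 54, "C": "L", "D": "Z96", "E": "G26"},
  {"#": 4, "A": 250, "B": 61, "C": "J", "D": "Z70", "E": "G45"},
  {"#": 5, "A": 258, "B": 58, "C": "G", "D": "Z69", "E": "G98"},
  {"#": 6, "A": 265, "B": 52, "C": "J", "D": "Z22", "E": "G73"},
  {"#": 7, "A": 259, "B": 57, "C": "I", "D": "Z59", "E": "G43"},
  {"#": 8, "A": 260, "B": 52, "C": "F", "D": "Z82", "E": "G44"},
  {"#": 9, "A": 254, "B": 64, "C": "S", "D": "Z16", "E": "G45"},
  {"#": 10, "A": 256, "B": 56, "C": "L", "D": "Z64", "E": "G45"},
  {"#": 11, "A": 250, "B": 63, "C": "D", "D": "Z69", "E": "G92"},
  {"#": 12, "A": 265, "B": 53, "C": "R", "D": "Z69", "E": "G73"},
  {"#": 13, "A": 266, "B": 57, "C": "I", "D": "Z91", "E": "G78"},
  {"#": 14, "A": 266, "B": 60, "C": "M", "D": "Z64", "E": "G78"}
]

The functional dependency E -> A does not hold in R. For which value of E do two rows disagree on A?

E=G92: rows 1, 11 → A = 250, 250 ✓
E=G45: rows 2, 4, 9, 10 → A takes values {257, 250, 254, 256} — violation
E=G26: row 3 → A = 269 ✓
E=G98: row 5 → A = 258 ✓
E=G73: rows 6, 12 → A = 265, 265 ✓
E=G43: row 7 → A = 259 ✓
E=G44: row 8 → A = 260 ✓
E=G78: rows 13, 14 → A = 266, 266 ✓
The only E value with inconsistent A is E=G45.

G45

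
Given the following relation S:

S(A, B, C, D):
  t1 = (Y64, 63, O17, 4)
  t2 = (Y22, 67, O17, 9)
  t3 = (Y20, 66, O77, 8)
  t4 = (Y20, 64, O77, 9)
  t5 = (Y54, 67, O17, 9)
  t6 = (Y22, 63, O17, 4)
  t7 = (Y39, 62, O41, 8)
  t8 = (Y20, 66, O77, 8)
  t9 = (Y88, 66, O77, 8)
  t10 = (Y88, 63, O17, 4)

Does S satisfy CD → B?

(C=O17, D=4): rows 1, 6, 10 → B = 63, 63, 63 ✓
(C=O17, D=9): rows 2, 5 → B = 67, 67 ✓
(C=O77, D=8): rows 3, 8, 9 → B = 66, 66, 66 ✓
(C=O77, D=9): row 4 → B = 64 ✓
(C=O41, D=8): row 7 → B = 62 ✓
Every CD value is associated with a single B value, so CD → B holds.

Yes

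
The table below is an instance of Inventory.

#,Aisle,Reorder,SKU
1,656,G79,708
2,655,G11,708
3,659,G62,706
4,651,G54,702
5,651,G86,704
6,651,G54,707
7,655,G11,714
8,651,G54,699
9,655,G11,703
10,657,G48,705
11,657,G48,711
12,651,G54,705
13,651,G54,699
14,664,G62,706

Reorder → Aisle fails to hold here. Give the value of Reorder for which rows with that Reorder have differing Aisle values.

Reorder=G79: row 1 → Aisle = 656 ✓
Reorder=G11: rows 2, 7, 9 → Aisle = 655, 655, 655 ✓
Reorder=G62: rows 3, 14 → Aisle takes values {659, 664} — violation
Reorder=G54: rows 4, 6, 8, 12, 13 → Aisle = 651, 651, 651, 651, 651 ✓
Reorder=G86: row 5 → Aisle = 651 ✓
Reorder=G48: rows 10, 11 → Aisle = 657, 657 ✓
The only Reorder value with inconsistent Aisle is Reorder=G62.

G62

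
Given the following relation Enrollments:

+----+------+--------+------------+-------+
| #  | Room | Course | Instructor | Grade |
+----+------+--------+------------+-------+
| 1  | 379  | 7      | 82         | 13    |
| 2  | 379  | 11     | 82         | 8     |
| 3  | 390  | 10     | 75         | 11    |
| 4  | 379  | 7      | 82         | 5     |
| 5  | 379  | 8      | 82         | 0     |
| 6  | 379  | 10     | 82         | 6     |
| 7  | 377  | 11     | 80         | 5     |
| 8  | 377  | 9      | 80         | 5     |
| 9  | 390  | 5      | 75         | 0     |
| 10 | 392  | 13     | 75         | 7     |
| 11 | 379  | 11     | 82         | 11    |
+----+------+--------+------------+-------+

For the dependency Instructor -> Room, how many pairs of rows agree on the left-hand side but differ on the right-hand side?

2

Instructor=82: all 6 rows agree on Room — 0 pairs.
Instructor=75: violating pairs (3,10), (9,10) — 2 pairs.
Instructor=80: all 2 rows agree on Room — 0 pairs.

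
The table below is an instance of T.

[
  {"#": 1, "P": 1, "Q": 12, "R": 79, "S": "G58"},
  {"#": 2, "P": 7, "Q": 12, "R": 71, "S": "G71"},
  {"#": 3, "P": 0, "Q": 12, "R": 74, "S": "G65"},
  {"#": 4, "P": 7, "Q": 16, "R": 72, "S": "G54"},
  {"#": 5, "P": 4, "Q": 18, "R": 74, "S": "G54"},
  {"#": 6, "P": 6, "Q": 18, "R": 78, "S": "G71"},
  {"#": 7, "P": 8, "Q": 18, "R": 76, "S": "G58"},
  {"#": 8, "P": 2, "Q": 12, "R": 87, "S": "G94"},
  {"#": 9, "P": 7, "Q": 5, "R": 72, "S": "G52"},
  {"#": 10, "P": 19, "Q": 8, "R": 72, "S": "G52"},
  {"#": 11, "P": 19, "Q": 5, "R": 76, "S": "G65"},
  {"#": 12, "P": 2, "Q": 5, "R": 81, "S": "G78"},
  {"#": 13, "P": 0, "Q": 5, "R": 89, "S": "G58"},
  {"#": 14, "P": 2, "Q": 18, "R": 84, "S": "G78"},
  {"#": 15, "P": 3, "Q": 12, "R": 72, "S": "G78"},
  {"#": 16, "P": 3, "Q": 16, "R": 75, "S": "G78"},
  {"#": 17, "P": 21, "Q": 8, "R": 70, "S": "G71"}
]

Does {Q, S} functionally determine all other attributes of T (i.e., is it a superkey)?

Yes

All 17 rows have distinct {Q, S} values, so {Q, S} → (all attributes) holds and {Q, S} is a superkey.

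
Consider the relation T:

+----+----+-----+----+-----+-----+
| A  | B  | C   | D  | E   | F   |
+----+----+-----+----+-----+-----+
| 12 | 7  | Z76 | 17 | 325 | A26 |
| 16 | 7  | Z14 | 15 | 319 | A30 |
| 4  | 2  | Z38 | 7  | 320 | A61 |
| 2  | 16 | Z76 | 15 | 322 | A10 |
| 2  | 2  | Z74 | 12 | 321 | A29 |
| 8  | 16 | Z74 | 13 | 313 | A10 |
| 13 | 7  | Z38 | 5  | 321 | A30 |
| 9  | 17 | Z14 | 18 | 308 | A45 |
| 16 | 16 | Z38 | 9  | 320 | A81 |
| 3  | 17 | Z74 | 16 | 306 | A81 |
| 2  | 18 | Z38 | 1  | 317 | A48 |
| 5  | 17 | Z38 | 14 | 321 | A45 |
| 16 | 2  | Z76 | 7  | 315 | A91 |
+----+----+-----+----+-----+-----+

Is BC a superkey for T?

Yes

All 13 rows have distinct BC values, so BC → (all attributes) holds and BC is a superkey.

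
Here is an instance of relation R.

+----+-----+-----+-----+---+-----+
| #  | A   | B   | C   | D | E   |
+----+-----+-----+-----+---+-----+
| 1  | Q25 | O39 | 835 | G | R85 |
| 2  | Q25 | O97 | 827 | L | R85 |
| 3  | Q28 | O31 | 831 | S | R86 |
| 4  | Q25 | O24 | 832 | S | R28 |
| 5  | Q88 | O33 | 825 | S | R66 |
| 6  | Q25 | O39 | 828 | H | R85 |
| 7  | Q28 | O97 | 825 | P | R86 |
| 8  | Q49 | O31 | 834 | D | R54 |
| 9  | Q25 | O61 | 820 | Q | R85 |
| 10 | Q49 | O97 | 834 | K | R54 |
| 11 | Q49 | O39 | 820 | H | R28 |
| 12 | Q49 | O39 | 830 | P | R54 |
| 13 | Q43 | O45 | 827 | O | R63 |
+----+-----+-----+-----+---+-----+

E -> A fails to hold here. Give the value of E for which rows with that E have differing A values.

E=R85: rows 1, 2, 6, 9 → A = Q25, Q25, Q25, Q25 ✓
E=R86: rows 3, 7 → A = Q28, Q28 ✓
E=R28: rows 4, 11 → A takes values {Q25, Q49} — violation
E=R66: row 5 → A = Q88 ✓
E=R54: rows 8, 10, 12 → A = Q49, Q49, Q49 ✓
E=R63: row 13 → A = Q43 ✓
The only E value with inconsistent A is E=R28.

R28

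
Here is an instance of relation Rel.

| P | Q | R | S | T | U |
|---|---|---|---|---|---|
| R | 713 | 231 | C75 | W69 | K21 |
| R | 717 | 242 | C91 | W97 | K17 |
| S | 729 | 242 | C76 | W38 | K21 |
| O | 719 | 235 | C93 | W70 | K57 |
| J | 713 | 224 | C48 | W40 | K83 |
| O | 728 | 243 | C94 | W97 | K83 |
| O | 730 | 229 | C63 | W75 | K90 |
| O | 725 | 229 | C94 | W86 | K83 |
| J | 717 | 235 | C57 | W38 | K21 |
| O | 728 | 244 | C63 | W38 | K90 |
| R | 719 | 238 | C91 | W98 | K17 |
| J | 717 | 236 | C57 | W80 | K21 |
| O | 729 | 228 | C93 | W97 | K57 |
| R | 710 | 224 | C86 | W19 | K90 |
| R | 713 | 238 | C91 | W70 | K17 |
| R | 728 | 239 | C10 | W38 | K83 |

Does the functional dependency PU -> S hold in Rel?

Yes

(P=R, U=K21): 1 row → S = C75 ✓
(P=R, U=K17): 3 rows → S = C91, C91, C91 ✓
(P=S, U=K21): 1 row → S = C76 ✓
(P=O, U=K57): 2 rows → S = C93, C93 ✓
(P=J, U=K83): 1 row → S = C48 ✓
(P=O, U=K83): 2 rows → S = C94, C94 ✓
(P=O, U=K90): 2 rows → S = C63, C63 ✓
(P=J, U=K21): 2 rows → S = C57, C57 ✓
(P=R, U=K90): 1 row → S = C86 ✓
(P=R, U=K83): 1 row → S = C10 ✓
Every PU value is associated with a single S value, so PU -> S holds.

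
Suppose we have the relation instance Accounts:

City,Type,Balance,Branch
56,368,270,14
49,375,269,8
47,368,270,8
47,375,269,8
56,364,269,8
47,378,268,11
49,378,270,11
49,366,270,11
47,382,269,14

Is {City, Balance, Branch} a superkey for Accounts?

Two distinct rows share (City=49, Balance=270, Branch=11), so {City, Balance, Branch} does not determine every attribute — not a superkey.

No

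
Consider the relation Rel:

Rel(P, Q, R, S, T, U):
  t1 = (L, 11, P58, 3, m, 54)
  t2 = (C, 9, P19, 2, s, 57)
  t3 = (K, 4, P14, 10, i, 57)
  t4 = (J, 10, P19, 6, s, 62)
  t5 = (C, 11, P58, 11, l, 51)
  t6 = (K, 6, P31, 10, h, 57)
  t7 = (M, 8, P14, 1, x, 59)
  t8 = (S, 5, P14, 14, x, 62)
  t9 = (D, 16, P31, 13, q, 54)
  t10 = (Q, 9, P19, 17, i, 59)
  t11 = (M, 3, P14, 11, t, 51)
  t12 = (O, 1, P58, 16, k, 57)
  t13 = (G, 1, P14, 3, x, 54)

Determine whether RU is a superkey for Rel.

All 13 rows have distinct RU values, so RU → (all attributes) holds and RU is a superkey.

Yes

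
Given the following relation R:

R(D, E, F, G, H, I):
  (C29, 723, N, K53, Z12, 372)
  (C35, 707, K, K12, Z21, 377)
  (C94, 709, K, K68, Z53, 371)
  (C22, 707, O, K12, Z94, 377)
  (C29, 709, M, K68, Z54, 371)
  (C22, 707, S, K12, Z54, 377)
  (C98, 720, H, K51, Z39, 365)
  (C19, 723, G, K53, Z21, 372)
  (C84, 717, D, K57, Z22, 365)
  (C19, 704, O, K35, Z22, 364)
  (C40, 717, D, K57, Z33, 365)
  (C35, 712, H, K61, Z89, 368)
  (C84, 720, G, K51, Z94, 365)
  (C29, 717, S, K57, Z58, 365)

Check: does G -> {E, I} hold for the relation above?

G=K53: 2 rows → {E,I} = (723, 372), (723, 372) ✓
G=K12: 3 rows → {E,I} = (707, 377), (707, 377), (707, 377) ✓
G=K68: 2 rows → {E,I} = (709, 371), (709, 371) ✓
G=K51: 2 rows → {E,I} = (720, 365), (720, 365) ✓
G=K57: 3 rows → {E,I} = (717, 365), (717, 365), (717, 365) ✓
G=K35: 1 row → {E,I} = (704, 364) ✓
G=K61: 1 row → {E,I} = (712, 368) ✓
Every G value is associated with a single {E, I} value, so G -> {E, I} holds.

Yes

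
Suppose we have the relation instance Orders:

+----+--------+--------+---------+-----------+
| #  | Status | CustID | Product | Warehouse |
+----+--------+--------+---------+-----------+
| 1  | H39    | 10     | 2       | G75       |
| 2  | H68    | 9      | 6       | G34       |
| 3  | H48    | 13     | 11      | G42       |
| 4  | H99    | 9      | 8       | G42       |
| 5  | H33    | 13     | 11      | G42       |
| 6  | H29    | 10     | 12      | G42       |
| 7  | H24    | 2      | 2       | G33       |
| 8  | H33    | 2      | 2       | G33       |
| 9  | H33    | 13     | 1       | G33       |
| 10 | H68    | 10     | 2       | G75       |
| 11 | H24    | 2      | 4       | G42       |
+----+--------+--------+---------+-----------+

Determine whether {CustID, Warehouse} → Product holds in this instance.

(CustID=10, Warehouse=G75): rows 1, 10 → Product = 2, 2 ✓
(CustID=9, Warehouse=G34): row 2 → Product = 6 ✓
(CustID=13, Warehouse=G42): rows 3, 5 → Product = 11, 11 ✓
(CustID=9, Warehouse=G42): row 4 → Product = 8 ✓
(CustID=10, Warehouse=G42): row 6 → Product = 12 ✓
(CustID=2, Warehouse=G33): rows 7, 8 → Product = 2, 2 ✓
(CustID=13, Warehouse=G33): row 9 → Product = 1 ✓
(CustID=2, Warehouse=G42): row 11 → Product = 4 ✓
Every {CustID, Warehouse} value is associated with a single Product value, so {CustID, Warehouse} → Product holds.

Yes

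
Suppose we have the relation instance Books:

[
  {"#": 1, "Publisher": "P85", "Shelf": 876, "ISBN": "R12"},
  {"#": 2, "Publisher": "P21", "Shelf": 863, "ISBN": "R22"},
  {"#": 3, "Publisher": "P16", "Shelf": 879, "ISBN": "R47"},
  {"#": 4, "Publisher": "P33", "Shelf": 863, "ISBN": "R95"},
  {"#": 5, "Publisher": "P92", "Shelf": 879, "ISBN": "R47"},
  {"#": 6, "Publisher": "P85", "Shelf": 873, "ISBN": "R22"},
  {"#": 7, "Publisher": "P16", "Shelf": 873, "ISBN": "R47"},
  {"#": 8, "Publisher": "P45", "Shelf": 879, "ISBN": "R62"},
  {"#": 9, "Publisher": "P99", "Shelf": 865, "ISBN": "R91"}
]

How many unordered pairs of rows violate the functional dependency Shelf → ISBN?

Shelf=863: violating pairs (2,4) — 1 pair.
Shelf=879: violating pairs (3,8), (5,8) — 2 pairs.
Shelf=873: violating pairs (6,7) — 1 pair.

4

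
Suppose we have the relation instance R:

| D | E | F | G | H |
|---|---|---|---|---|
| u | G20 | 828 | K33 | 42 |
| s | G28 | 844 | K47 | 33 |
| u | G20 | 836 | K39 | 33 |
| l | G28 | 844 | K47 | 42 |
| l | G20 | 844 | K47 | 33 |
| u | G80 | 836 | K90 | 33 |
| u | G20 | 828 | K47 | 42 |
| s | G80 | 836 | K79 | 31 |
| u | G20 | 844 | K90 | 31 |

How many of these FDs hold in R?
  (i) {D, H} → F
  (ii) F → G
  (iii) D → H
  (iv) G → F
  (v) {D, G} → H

(i) {D, H} → F: every LHS value maps to a single RHS value — holds.
(ii) F → G: F=828: 2 rows → G takes values {K33, K47} — violation; F=844: 4 rows → G takes values {K47, K90} — violation; F=836: 3 rows → G takes values {K39, K90, K79} — violation — fails.
(iii) D → H: D=u: 5 rows → H takes values {42, 33, 31} — violation; D=s: 2 rows → H takes values {33, 31} — violation; D=l: 2 rows → H takes values {42, 33} — violation — fails.
(iv) G → F: G=K47: 4 rows → F takes values {844, 828} — violation; G=K90: 2 rows → F takes values {836, 844} — violation — fails.
(v) {D, G} → H: (D=l, G=K47): 2 rows → H takes values {42, 33} — violation; (D=u, G=K90): 2 rows → H takes values {33, 31} — violation — fails.
1 of the 5 dependencies holds.

1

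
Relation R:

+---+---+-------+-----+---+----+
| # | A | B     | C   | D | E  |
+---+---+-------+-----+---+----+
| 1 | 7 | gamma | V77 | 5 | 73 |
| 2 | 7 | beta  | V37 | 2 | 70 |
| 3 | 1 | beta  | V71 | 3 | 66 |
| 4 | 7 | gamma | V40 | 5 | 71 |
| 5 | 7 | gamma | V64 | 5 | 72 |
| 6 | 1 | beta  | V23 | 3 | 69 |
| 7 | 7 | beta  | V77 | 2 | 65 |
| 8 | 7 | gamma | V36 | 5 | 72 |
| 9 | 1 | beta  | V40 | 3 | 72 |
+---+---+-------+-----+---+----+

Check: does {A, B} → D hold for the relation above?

(A=7, B=gamma): rows 1, 4, 5, 8 → D = 5, 5, 5, 5 ✓
(A=7, B=beta): rows 2, 7 → D = 2, 2 ✓
(A=1, B=beta): rows 3, 6, 9 → D = 3, 3, 3 ✓
Every {A, B} value is associated with a single D value, so {A, B} → D holds.

Yes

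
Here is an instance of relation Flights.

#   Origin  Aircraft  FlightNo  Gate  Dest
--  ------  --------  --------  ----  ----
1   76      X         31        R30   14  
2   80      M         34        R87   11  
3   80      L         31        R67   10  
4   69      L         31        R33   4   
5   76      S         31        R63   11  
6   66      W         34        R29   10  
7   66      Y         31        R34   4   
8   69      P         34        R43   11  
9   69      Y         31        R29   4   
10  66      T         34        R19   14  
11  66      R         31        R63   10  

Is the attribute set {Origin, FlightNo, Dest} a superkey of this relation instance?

Rows 4 and 9 have the same {Origin, FlightNo, Dest} value (Origin=69, FlightNo=31, Dest=4) but are distinct tuples, so {Origin, FlightNo, Dest} does not determine every attribute — not a superkey.

No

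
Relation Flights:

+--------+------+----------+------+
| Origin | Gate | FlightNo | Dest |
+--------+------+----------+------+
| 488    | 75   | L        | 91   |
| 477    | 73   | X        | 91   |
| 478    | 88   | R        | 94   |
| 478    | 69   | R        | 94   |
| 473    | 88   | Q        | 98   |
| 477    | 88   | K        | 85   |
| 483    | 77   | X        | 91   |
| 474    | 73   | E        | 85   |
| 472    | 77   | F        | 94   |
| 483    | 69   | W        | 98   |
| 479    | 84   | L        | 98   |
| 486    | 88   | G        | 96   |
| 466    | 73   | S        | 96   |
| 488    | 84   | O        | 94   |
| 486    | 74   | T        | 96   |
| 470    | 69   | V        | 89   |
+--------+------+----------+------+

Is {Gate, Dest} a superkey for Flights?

All 16 rows have distinct {Gate, Dest} values, so {Gate, Dest} → (all attributes) holds and {Gate, Dest} is a superkey.

Yes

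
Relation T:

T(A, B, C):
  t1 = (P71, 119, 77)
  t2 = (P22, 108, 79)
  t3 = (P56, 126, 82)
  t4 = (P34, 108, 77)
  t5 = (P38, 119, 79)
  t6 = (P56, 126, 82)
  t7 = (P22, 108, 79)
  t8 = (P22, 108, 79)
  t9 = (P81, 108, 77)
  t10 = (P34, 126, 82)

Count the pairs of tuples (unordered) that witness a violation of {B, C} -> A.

(B=108, C=79): all 3 rows agree on A — 0 pairs.
(B=126, C=82): violating pairs (3,10), (6,10) — 2 pairs.
(B=108, C=77): violating pairs (4,9) — 1 pair.

3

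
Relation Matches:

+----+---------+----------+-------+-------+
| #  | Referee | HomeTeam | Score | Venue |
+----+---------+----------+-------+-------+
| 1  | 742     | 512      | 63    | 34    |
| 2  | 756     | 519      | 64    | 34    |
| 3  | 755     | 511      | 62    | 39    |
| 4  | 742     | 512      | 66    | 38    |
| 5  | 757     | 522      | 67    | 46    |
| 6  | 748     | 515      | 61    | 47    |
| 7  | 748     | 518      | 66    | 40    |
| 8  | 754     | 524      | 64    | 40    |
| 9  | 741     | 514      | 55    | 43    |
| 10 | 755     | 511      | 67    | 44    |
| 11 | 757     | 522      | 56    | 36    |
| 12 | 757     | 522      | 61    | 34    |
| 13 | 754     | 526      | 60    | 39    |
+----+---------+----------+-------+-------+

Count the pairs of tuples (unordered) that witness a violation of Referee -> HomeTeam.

2

Referee=742: all 2 rows agree on HomeTeam — 0 pairs.
Referee=755: all 2 rows agree on HomeTeam — 0 pairs.
Referee=757: all 3 rows agree on HomeTeam — 0 pairs.
Referee=748: violating pairs (6,7) — 1 pair.
Referee=754: violating pairs (8,13) — 1 pair.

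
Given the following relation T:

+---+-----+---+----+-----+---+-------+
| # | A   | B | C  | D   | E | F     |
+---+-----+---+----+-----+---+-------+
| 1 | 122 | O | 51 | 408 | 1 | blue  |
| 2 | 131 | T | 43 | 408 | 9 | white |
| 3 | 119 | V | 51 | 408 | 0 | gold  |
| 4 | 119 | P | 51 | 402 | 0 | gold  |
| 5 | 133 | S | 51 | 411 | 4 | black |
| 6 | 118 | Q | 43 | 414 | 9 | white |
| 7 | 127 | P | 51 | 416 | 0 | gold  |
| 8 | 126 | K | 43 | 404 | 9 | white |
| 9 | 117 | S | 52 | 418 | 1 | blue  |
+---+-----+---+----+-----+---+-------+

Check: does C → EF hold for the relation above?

No

C=51: rows 1, 3, 4, 5, 7 → {E,F} takes values {(1, blue), (0, gold), (4, black)} — violation
C=43: rows 2, 6, 8 → {E,F} = (9, white), (9, white), (9, white) ✓
C=52: row 9 → {E,F} = (1, blue) ✓
Two rows agree on C but differ on EF, so C → EF does not hold.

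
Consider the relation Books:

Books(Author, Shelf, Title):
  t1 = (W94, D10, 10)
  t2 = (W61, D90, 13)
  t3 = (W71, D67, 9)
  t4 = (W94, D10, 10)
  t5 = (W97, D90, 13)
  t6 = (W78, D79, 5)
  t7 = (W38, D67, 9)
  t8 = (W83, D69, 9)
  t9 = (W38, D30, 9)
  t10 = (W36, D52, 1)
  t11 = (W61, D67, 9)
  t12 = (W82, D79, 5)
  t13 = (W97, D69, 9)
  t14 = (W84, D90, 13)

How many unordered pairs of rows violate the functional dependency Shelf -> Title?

Shelf=D10: all 2 rows agree on Title — 0 pairs.
Shelf=D90: all 3 rows agree on Title — 0 pairs.
Shelf=D67: all 3 rows agree on Title — 0 pairs.
Shelf=D79: all 2 rows agree on Title — 0 pairs.
Shelf=D69: all 2 rows agree on Title — 0 pairs.

0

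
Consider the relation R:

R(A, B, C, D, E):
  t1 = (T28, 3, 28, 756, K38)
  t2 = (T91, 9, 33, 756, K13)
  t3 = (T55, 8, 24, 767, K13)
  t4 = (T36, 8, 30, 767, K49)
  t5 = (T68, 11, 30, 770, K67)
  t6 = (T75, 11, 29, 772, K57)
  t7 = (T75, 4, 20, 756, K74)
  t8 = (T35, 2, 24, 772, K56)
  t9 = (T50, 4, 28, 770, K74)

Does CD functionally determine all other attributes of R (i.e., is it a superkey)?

Yes

All 9 rows have distinct CD values, so CD → (all attributes) holds and CD is a superkey.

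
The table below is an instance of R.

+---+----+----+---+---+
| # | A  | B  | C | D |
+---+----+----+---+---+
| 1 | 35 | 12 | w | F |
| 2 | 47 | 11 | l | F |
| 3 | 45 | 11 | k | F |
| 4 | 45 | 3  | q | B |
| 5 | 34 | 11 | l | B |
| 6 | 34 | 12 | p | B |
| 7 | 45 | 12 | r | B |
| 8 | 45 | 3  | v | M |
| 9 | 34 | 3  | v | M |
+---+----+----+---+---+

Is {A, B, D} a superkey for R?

Yes

All 9 rows have distinct {A, B, D} values, so {A, B, D} → (all attributes) holds and {A, B, D} is a superkey.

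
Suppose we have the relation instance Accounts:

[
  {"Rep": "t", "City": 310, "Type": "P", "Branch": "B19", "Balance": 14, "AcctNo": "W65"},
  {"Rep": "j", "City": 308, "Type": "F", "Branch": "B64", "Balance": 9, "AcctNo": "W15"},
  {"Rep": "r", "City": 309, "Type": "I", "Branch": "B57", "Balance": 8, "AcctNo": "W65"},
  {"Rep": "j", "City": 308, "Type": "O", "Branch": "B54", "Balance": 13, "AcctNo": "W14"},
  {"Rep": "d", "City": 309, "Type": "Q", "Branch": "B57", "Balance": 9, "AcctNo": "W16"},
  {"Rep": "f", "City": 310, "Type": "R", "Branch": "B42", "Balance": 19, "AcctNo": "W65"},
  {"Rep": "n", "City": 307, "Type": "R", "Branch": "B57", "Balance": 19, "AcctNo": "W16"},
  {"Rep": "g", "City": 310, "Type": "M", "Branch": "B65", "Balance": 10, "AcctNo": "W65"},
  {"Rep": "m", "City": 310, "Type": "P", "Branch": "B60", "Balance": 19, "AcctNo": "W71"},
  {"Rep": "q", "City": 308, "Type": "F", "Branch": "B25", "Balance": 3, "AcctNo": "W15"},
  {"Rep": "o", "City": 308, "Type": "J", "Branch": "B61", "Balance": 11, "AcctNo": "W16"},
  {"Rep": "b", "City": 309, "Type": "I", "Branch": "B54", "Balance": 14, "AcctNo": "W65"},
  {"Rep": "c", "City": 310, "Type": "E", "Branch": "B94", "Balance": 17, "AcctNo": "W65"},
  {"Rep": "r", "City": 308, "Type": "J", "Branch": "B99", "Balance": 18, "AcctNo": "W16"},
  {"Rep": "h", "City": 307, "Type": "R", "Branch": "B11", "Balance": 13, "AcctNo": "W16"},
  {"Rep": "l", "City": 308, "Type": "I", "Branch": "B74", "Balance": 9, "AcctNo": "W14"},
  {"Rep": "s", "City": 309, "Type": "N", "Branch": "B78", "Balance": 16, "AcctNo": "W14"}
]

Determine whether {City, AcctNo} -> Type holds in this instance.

(City=310, AcctNo=W65): 4 rows → Type takes values {P, R, M, E} — violation
(City=308, AcctNo=W15): 2 rows → Type = F, F ✓
(City=309, AcctNo=W65): 2 rows → Type = I, I ✓
(City=308, AcctNo=W14): 2 rows → Type takes values {O, I} — violation
(City=309, AcctNo=W16): 1 row → Type = Q ✓
(City=307, AcctNo=W16): 2 rows → Type = R, R ✓
(City=310, AcctNo=W71): 1 row → Type = P ✓
(City=308, AcctNo=W16): 2 rows → Type = J, J ✓
(City=309, AcctNo=W14): 1 row → Type = N ✓
Two rows agree on {City, AcctNo} but differ on Type, so {City, AcctNo} -> Type does not hold.

No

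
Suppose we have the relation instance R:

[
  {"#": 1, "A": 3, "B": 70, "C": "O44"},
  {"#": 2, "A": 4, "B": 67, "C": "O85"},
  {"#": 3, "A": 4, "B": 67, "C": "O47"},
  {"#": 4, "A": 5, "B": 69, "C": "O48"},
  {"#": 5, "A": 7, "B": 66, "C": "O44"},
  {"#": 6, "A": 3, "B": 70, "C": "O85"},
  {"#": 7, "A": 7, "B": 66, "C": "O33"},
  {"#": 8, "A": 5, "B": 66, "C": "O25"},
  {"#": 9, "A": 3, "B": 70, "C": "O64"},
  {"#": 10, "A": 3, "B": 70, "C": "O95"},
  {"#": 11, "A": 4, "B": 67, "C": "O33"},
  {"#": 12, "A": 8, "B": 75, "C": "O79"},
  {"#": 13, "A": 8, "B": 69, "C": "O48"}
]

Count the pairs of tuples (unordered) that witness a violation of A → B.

2

A=3: all 4 rows agree on B — 0 pairs.
A=4: all 3 rows agree on B — 0 pairs.
A=5: violating pairs (4,8) — 1 pair.
A=7: all 2 rows agree on B — 0 pairs.
A=8: violating pairs (12,13) — 1 pair.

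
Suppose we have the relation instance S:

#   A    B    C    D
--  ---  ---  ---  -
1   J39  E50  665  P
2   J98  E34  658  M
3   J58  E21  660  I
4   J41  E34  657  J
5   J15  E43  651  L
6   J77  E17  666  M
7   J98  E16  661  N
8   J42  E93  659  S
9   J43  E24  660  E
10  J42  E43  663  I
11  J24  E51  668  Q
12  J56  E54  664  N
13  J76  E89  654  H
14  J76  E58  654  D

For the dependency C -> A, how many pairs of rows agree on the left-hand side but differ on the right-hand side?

1

C=660: violating pairs (3,9) — 1 pair.
C=654: all 2 rows agree on A — 0 pairs.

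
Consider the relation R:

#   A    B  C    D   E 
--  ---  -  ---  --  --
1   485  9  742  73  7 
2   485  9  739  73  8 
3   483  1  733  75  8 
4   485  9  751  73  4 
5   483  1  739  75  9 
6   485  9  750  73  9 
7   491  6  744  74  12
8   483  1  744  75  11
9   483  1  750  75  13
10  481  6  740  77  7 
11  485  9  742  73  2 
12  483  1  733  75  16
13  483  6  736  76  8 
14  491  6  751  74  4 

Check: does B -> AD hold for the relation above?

B=9: rows 1, 2, 4, 6, 11 → {A,D} = (485, 73), (485, 73), (485, 73), (485, 73), (485, 73) ✓
B=1: rows 3, 5, 8, 9, 12 → {A,D} = (483, 75), (483, 75), (483, 75), (483, 75), (483, 75) ✓
B=6: rows 7, 10, 13, 14 → {A,D} takes values {(491, 74), (481, 77), (483, 76)} — violation
Two rows agree on B but differ on AD, so B -> AD does not hold.

No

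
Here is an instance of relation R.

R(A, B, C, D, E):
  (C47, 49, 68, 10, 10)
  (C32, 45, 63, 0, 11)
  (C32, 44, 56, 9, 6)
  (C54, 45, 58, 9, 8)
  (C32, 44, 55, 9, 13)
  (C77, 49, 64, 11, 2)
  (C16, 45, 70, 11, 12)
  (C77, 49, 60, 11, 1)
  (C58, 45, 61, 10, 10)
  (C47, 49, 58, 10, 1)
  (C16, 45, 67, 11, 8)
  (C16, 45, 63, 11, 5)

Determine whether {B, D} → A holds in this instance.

Yes

(B=49, D=10): 2 rows → A = C47, C47 ✓
(B=45, D=0): 1 row → A = C32 ✓
(B=44, D=9): 2 rows → A = C32, C32 ✓
(B=45, D=9): 1 row → A = C54 ✓
(B=49, D=11): 2 rows → A = C77, C77 ✓
(B=45, D=11): 3 rows → A = C16, C16, C16 ✓
(B=45, D=10): 1 row → A = C58 ✓
Every {B, D} value is associated with a single A value, so {B, D} → A holds.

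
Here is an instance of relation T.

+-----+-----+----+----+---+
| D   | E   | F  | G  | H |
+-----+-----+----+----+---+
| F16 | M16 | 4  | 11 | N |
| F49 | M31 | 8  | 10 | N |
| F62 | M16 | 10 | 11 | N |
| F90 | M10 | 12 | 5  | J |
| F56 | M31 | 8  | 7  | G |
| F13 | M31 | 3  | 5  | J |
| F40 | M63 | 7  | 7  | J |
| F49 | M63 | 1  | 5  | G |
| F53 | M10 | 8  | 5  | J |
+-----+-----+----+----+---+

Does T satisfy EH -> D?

(E=M16, H=N): 2 rows → D takes values {F16, F62} — violation
(E=M31, H=N): 1 row → D = F49 ✓
(E=M10, H=J): 2 rows → D takes values {F90, F53} — violation
(E=M31, H=G): 1 row → D = F56 ✓
(E=M31, H=J): 1 row → D = F13 ✓
(E=M63, H=J): 1 row → D = F40 ✓
(E=M63, H=G): 1 row → D = F49 ✓
Two rows agree on EH but differ on D, so EH -> D does not hold.

No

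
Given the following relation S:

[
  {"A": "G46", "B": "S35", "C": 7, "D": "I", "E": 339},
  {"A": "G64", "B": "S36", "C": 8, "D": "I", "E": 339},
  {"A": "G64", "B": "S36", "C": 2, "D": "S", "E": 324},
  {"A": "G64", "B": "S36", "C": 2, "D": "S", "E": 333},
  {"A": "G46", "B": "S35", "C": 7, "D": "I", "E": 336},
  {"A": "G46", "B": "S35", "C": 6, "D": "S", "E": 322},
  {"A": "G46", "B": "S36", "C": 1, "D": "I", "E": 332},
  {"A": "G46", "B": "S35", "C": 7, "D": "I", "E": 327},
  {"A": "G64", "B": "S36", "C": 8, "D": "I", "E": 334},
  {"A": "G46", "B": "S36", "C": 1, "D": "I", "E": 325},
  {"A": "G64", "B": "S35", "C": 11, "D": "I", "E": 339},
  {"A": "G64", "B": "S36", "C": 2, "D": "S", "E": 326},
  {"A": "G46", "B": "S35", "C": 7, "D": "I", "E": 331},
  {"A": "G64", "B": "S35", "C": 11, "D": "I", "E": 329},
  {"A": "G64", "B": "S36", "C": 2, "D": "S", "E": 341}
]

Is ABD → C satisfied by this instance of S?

(A=G46, B=S35, D=I): 4 rows → C = 7, 7, 7, 7 ✓
(A=G64, B=S36, D=I): 2 rows → C = 8, 8 ✓
(A=G64, B=S36, D=S): 4 rows → C = 2, 2, 2, 2 ✓
(A=G46, B=S35, D=S): 1 row → C = 6 ✓
(A=G46, B=S36, D=I): 2 rows → C = 1, 1 ✓
(A=G64, B=S35, D=I): 2 rows → C = 11, 11 ✓
Every ABD value is associated with a single C value, so ABD → C holds.

Yes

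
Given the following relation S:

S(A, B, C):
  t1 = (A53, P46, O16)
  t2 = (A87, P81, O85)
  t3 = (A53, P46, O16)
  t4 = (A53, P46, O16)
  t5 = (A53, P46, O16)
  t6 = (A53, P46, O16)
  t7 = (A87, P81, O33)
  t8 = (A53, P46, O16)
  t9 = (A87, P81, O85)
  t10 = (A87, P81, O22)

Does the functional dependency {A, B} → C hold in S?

(A=A53, B=P46): rows 1, 3, 4, 5, 6, 8 → C = O16, O16, O16, O16, O16, O16 ✓
(A=A87, B=P81): rows 2, 7, 9, 10 → C takes values {O85, O33, O22} — violation
Two rows agree on {A, B} but differ on C, so {A, B} → C does not hold.

No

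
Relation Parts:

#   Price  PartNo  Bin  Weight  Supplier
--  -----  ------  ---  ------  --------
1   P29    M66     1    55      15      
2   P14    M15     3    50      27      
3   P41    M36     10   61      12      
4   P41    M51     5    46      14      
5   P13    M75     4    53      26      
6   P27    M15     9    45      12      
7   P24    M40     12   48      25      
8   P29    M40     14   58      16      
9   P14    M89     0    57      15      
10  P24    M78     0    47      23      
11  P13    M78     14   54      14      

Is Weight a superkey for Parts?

Yes

All 11 rows have distinct Weight values, so Weight → (all attributes) holds and Weight is a superkey.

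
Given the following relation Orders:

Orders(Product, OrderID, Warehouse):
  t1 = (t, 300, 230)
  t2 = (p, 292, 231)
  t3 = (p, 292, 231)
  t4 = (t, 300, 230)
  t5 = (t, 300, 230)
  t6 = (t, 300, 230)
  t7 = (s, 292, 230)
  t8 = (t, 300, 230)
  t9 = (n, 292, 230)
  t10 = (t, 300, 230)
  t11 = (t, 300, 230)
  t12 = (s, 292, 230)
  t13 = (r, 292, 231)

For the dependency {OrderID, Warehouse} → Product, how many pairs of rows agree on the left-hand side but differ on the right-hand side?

4

(OrderID=300, Warehouse=230): all 7 rows agree on Product — 0 pairs.
(OrderID=292, Warehouse=231): violating pairs (2,13), (3,13) — 2 pairs.
(OrderID=292, Warehouse=230): violating pairs (7,9), (9,12) — 2 pairs.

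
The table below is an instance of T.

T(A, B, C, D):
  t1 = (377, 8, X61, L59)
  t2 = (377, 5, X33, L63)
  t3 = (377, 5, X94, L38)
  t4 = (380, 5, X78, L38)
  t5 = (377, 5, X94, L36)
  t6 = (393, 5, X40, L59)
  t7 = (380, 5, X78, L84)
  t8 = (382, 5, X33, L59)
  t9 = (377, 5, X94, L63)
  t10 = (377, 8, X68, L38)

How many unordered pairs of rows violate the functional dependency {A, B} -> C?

4

(A=377, B=8): violating pairs (1,10) — 1 pair.
(A=377, B=5): violating pairs (2,3), (2,5), (2,9) — 3 pairs.
(A=380, B=5): all 2 rows agree on C — 0 pairs.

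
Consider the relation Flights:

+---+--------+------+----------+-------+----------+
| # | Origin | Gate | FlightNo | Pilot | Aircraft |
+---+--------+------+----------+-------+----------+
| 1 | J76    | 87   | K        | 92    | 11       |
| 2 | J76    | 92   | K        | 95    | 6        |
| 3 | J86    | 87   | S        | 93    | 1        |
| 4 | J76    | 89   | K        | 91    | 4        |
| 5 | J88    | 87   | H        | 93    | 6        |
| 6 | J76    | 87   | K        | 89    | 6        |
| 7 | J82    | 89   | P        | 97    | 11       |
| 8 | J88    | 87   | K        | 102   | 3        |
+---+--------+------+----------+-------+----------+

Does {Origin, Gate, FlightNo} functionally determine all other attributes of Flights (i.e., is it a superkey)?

Rows 1 and 6 have the same {Origin, Gate, FlightNo} value (Origin=J76, Gate=87, FlightNo=K) but are distinct tuples, so {Origin, Gate, FlightNo} does not determine every attribute — not a superkey.

No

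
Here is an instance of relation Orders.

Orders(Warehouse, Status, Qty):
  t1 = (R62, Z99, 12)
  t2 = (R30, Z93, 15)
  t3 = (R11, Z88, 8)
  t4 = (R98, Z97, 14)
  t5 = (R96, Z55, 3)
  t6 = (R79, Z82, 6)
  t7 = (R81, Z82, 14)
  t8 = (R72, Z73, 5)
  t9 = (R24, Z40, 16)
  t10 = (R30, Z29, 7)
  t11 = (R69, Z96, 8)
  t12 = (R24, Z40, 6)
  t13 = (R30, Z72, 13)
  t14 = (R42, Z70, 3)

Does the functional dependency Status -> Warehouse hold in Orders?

Status=Z99: row 1 → Warehouse = R62 ✓
Status=Z93: row 2 → Warehouse = R30 ✓
Status=Z88: row 3 → Warehouse = R11 ✓
Status=Z97: row 4 → Warehouse = R98 ✓
Status=Z55: row 5 → Warehouse = R96 ✓
Status=Z82: rows 6, 7 → Warehouse takes values {R79, R81} — violation
Status=Z73: row 8 → Warehouse = R72 ✓
Status=Z40: rows 9, 12 → Warehouse = R24, R24 ✓
Status=Z29: row 10 → Warehouse = R30 ✓
Status=Z96: row 11 → Warehouse = R69 ✓
Status=Z72: row 13 → Warehouse = R30 ✓
Status=Z70: row 14 → Warehouse = R42 ✓
Two rows agree on Status but differ on Warehouse, so Status -> Warehouse does not hold.

No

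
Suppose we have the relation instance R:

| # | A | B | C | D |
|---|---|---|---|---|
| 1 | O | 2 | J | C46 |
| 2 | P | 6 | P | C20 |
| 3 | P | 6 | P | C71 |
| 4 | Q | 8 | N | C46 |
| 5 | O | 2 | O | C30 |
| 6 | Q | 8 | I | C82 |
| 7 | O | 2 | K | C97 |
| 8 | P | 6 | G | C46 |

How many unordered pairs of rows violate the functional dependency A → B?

A=O: all 3 rows agree on B — 0 pairs.
A=P: all 3 rows agree on B — 0 pairs.
A=Q: all 2 rows agree on B — 0 pairs.

0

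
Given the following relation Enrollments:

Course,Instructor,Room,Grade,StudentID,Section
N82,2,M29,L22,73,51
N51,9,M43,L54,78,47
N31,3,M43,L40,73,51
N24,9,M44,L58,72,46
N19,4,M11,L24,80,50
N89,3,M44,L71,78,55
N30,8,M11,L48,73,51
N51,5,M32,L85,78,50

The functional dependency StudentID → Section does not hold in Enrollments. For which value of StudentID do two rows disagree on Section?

78

StudentID=73: 3 rows → Section = 51, 51, 51 ✓
StudentID=78: 3 rows → Section takes values {47, 55, 50} — violation
StudentID=72: 1 row → Section = 46 ✓
StudentID=80: 1 row → Section = 50 ✓
The only StudentID value with inconsistent Section is StudentID=78.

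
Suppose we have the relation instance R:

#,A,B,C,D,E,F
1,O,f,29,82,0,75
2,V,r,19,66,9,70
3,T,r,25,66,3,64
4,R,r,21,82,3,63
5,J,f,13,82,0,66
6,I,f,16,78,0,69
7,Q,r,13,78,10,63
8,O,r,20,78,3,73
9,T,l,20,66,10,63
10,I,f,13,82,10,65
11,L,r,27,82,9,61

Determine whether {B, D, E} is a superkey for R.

Rows 1 and 5 have the same {B, D, E} value (B=f, D=82, E=0) but are distinct tuples, so {B, D, E} does not determine every attribute — not a superkey.

No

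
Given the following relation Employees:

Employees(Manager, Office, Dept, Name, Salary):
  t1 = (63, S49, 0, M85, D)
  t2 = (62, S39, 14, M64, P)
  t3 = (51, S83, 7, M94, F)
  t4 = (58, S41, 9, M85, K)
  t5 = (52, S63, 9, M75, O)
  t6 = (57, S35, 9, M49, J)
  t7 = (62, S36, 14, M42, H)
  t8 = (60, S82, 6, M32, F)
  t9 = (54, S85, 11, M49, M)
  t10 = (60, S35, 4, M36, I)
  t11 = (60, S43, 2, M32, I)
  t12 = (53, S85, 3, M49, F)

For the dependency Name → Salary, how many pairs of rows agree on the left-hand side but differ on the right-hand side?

5

Name=M85: violating pairs (1,4) — 1 pair.
Name=M49: violating pairs (6,9), (6,12), (9,12) — 3 pairs.
Name=M32: violating pairs (8,11) — 1 pair.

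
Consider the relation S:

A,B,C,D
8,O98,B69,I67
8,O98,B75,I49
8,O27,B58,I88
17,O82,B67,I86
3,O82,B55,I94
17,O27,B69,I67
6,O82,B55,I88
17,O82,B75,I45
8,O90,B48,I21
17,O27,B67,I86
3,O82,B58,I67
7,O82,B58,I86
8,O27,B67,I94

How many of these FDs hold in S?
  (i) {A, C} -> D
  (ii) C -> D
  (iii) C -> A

1

(i) {A, C} -> D: every LHS value maps to a single RHS value — holds.
(ii) C -> D: C=B75: 2 rows → D takes values {I49, I45} — violation; C=B58: 3 rows → D takes values {I88, I67, I86} — violation; C=B67: 3 rows → D takes values {I86, I94} — violation; C=B55: 2 rows → D takes values {I94, I88} — violation — fails.
(iii) C -> A: C=B69: 2 rows → A takes values {8, 17} — violation; C=B75: 2 rows → A takes values {8, 17} — violation; C=B58: 3 rows → A takes values {8, 3, 7} — violation; C=B67: 3 rows → A takes values {17, 8} — violation; C=B55: 2 rows → A takes values {3, 6} — violation — fails.
1 of the 3 dependencies holds.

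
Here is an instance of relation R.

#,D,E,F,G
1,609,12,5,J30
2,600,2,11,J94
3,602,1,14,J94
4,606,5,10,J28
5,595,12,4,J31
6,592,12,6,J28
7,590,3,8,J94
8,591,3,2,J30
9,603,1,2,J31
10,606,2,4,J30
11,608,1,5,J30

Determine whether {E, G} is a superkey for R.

All 11 rows have distinct {E, G} values, so {E, G} → (all attributes) holds and {E, G} is a superkey.

Yes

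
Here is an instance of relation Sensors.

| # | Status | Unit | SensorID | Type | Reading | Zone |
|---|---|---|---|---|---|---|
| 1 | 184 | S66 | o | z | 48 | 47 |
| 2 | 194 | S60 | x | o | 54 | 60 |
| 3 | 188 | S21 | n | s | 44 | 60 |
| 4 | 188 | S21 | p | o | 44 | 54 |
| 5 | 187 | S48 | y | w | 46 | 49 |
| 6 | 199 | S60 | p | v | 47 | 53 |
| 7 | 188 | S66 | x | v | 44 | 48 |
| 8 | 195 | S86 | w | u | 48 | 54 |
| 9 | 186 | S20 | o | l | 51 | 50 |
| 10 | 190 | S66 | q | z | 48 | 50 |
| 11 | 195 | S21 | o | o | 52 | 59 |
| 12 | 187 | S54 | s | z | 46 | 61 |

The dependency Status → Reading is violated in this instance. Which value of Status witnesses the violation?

Status=184: row 1 → Reading = 48 ✓
Status=194: row 2 → Reading = 54 ✓
Status=188: rows 3, 4, 7 → Reading = 44, 44, 44 ✓
Status=187: rows 5, 12 → Reading = 46, 46 ✓
Status=199: row 6 → Reading = 47 ✓
Status=195: rows 8, 11 → Reading takes values {48, 52} — violation
Status=186: row 9 → Reading = 51 ✓
Status=190: row 10 → Reading = 48 ✓
The only Status value with inconsistent Reading is Status=195.

195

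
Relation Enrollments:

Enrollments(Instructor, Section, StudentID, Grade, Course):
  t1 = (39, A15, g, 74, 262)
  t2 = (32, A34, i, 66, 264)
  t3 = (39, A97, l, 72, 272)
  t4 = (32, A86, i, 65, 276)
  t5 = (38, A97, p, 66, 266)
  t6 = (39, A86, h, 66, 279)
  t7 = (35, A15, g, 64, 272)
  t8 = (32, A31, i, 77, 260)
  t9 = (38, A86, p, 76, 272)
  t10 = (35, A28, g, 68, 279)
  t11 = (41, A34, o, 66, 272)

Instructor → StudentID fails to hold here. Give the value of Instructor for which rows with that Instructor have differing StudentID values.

Instructor=39: rows 1, 3, 6 → StudentID takes values {g, l, h} — violation
Instructor=32: rows 2, 4, 8 → StudentID = i, i, i ✓
Instructor=38: rows 5, 9 → StudentID = p, p ✓
Instructor=35: rows 7, 10 → StudentID = g, g ✓
Instructor=41: row 11 → StudentID = o ✓
The only Instructor value with inconsistent StudentID is Instructor=39.

39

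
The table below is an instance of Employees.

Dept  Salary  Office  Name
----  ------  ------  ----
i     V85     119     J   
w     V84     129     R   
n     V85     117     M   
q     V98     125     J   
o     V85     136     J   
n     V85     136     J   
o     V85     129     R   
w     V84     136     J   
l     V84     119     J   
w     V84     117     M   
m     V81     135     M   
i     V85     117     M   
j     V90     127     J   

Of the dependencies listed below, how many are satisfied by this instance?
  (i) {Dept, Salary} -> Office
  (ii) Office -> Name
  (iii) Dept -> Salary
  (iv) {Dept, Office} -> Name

(i) {Dept, Salary} -> Office: (Dept=i, Salary=V85): 2 rows → Office takes values {119, 117} — violation; (Dept=w, Salary=V84): 3 rows → Office takes values {129, 136, 117} — violation; (Dept=n, Salary=V85): 2 rows → Office takes values {117, 136} — violation; (Dept=o, Salary=V85): 2 rows → Office takes values {136, 129} — violation — fails.
(ii) Office -> Name: every LHS value maps to a single RHS value — holds.
(iii) Dept -> Salary: every LHS value maps to a single RHS value — holds.
(iv) {Dept, Office} -> Name: every LHS value maps to a single RHS value — holds.
3 of the 4 dependencies hold.

3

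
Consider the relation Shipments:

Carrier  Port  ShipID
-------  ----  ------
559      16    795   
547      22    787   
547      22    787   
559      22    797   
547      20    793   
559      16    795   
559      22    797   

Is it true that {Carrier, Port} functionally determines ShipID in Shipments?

(Carrier=559, Port=16): 2 rows → ShipID = 795, 795 ✓
(Carrier=547, Port=22): 2 rows → ShipID = 787, 787 ✓
(Carrier=559, Port=22): 2 rows → ShipID = 797, 797 ✓
(Carrier=547, Port=20): 1 row → ShipID = 793 ✓
Every {Carrier, Port} value is associated with a single ShipID value, so {Carrier, Port} → ShipID holds.

Yes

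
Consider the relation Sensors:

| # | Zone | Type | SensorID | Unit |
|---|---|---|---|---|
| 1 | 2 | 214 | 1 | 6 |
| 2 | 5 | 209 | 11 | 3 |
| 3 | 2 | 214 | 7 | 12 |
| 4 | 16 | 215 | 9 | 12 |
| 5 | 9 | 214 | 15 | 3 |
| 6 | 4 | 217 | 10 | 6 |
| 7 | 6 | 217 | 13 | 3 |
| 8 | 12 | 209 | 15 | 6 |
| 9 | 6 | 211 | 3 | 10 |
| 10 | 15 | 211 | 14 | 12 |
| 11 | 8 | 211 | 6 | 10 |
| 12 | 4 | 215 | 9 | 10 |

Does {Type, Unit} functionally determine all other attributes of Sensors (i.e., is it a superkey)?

Rows 9 and 11 have the same {Type, Unit} value (Type=211, Unit=10) but are distinct tuples, so {Type, Unit} does not determine every attribute — not a superkey.

No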